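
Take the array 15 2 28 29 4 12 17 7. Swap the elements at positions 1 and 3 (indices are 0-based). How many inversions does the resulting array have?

Positions 1 and 3 hold 2 and 29; after swapping, the array is [15, 29, 28, 2, 4, 12, 17, 7].
Sweep left to right; for each value list the smaller values that follow it:
15 → 2, 4, 12, 7 → 4
29 → 28, 2, 4, 12, 17, 7 → 6
28 → 2, 4, 12, 17, 7 → 5
2 → none → 0
4 → none → 0
12 → 7 → 1
17 → 7 → 1
7 → none → 0
Sum: 4 + 6 + 5 + 0 + 0 + 1 + 1 + 0 = 17

Inversions: 17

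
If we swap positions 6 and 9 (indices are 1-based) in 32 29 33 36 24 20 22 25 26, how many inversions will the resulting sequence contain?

Positions 6 and 9 hold 20 and 26; after swapping, the array is [32, 29, 33, 36, 24, 26, 22, 25, 20].
For each element, count later entries that are smaller:
32: 6
29: 5
33: 5
36: 5
24: 2
26: 3
22: 1
25: 1
20: 0
Sum: 6 + 5 + 5 + 5 + 2 + 3 + 1 + 1 + 0 = 28

28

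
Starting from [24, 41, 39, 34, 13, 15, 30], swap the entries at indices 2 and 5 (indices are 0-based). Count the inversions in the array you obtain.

11

Positions 2 and 5 hold 39 and 15; after swapping, the array is [24, 41, 15, 34, 13, 39, 30].
Count, for each position, how many later elements it exceeds:
24: 2
41: 5
15: 1
34: 2
13: 0
39: 1
30: 0
Sum: 2 + 5 + 1 + 2 + 0 + 1 + 0 = 11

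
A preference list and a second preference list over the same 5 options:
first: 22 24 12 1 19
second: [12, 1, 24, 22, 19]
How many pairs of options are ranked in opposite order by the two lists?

Pairs: 5

Assign each item its position (1..5) in the first ordering, then rewrite the second ordering as that position sequence:
positions: 22→1, 24→2, 12→3, 1→4, 19→5
second ordering as positions: [3, 4, 2, 1, 5]
Discordant pairs = inversions in this position sequence.
3: 2, 1 → 2
4: 2, 1 → 2
2: 1 → 1
1: 0
5: 0
Total: 2 + 2 + 1 + 0 + 0 = 5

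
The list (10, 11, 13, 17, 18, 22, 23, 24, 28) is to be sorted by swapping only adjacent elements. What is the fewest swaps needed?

The minimum number of adjacent swaps to sort an array equals its inversion count, since every such swap removes exactly one inversion.
Count inversions — for each element, later elements that are smaller:
10: none → 0
11: none → 0
13: none → 0
17: none → 0
18: none → 0
22: none → 0
23: none → 0
24: none → 0
28: none → 0
Total inversions: 0 + 0 + 0 + 0 + 0 + 0 + 0 + 0 + 0 = 0

0 adjacent swaps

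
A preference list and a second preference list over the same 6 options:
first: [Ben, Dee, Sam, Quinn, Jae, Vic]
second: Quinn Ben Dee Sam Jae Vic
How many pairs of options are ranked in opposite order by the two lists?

3 pairs

Assign each item its position (1..6) in the first ordering, then rewrite the second ordering as that position sequence:
positions: Ben→1, Dee→2, Sam→3, Quinn→4, Jae→5, Vic→6
second ordering as positions: [4, 1, 2, 3, 5, 6]
Discordant pairs = inversions in this position sequence.
4: 1, 2, 3 → 3
1: 0
2: 0
3: 0
5: 0
6: 0
Total: 3 + 0 + 0 + 0 + 0 + 0 = 3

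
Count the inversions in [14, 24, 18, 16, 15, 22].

7

Sweep left to right; for each value list the smaller values that follow it:
14: 0
24: 4
18: 2
16: 1
15: 0
22: 0
Sum: 0 + 4 + 2 + 1 + 0 + 0 = 7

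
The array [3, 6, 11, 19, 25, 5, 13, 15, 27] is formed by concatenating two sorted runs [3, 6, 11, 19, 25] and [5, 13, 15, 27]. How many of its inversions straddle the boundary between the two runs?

8

For each element r of the right run, count left-run elements greater than r:
r = 5: 6, 11, 19, 25 → 4
r = 13: 19, 25 → 2
r = 15: 19, 25 → 2
r = 27: none → 0
Cross-inversions: 4 + 2 + 2 + 0 = 8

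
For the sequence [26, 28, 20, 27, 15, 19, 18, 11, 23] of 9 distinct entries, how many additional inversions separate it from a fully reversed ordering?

Maximum inversions for 9 distinct elements is C(9, 2) = 9·8/2 = 36.
Current inversions — for each element, count later smaller elements:
26: 6
28: 7
20: 4
27: 5
15: 1
19: 2
18: 1
11: 0
23: 0
Current total: 6 + 7 + 4 + 5 + 1 + 2 + 1 + 0 + 0 = 26
Shortfall: 36 − 26 = 10

10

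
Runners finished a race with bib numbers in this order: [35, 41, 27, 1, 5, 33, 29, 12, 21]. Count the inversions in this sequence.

Sweep left to right; for each value list the smaller values that follow it:
35: 7
41: 7
27: 4
1: 0
5: 0
33: 3
29: 2
12: 0
21: 0
Sum: 7 + 7 + 4 + 0 + 0 + 3 + 2 + 0 + 0 = 23

Inversions: 23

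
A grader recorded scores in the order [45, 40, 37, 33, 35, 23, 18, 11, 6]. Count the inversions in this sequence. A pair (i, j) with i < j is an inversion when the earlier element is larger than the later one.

Inversions: 35

For each element, count later entries that are smaller:
45 → 40, 37, 33, 35, 23, 18, 11, 6 → 8
40 → 37, 33, 35, 23, 18, 11, 6 → 7
37 → 33, 35, 23, 18, 11, 6 → 6
33 → 23, 18, 11, 6 → 4
35 → 23, 18, 11, 6 → 4
23 → 18, 11, 6 → 3
18 → 11, 6 → 2
11 → 6 → 1
6 → none → 0
Sum: 8 + 7 + 6 + 4 + 4 + 3 + 2 + 1 + 0 = 35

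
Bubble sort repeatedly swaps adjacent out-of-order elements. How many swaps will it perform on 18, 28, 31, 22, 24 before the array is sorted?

Minimum adjacent swaps = number of inversions (each swap of adjacent out-of-order elements removes one inversion and no swap can remove more).
Count inversions — for each element, later elements that are smaller:
18: none → 0
28: 22, 24 → 2
31: 22, 24 → 2
22: none → 0
24: none → 0
Total inversions: 0 + 2 + 2 + 0 + 0 = 4

Adjacent swaps: 4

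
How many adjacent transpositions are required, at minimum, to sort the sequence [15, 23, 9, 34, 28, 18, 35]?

6 adjacent swaps

Each adjacent swap fixes exactly one inversion, so the minimum swap count equals the number of inversions.
Count inversions — for each element, later elements that are smaller:
15: 9 → 1
23: 9, 18 → 2
9: none → 0
34: 28, 18 → 2
28: 18 → 1
18: none → 0
35: none → 0
Total inversions: 1 + 2 + 0 + 2 + 1 + 0 + 0 = 6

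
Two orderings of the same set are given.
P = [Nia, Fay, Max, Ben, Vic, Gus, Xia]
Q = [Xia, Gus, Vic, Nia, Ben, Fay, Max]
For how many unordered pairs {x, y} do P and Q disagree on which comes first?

17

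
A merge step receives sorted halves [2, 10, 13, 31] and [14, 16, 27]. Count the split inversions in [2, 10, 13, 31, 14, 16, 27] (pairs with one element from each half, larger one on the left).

3

Take each right-half value and tally the left-half values above it:
r = 14: 31 → 1
r = 16: 31 → 1
r = 27: 31 → 1
Cross-inversions: 1 + 1 + 1 = 3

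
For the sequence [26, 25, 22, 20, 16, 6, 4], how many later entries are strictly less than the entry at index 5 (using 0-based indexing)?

1 such element

The element at index 5 is 6.
Elements after it: 4
Those smaller than 6: 4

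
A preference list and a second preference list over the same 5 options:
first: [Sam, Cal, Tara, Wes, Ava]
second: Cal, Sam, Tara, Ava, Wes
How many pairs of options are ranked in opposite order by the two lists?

There are 2 pairs.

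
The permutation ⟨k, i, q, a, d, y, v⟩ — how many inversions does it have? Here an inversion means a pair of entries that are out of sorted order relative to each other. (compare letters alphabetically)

There are 8 inversions.

Sweep left to right; for each value list the smaller values that follow it:
k: 3
i: 2
q: 2
a: 0
d: 0
y: 1
v: 0
Sum: 3 + 2 + 2 + 0 + 0 + 1 + 0 = 8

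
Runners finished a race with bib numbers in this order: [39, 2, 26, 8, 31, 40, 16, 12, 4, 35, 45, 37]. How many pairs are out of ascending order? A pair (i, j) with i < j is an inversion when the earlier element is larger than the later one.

26

Sweep left to right; for each value list the smaller values that follow it:
39: 9
2: 0
26: 4
8: 1
31: 3
40: 5
16: 2
12: 1
4: 0
35: 0
45: 1
37: 0
Sum: 9 + 0 + 4 + 1 + 3 + 5 + 2 + 1 + 0 + 0 + 1 + 0 = 26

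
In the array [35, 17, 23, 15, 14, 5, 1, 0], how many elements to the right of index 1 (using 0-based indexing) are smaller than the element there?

5 such elements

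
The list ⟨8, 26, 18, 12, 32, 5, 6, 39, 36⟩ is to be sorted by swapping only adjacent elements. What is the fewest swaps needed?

The minimum number of adjacent swaps to sort an array equals its inversion count, since every such swap removes exactly one inversion.
Count inversions — for each element, later elements that are smaller:
8: 5, 6 → 2
26: 18, 12, 5, 6 → 4
18: 12, 5, 6 → 3
12: 5, 6 → 2
32: 5, 6 → 2
5: none → 0
6: none → 0
39: 36 → 1
36: none → 0
Total inversions: 2 + 4 + 3 + 2 + 2 + 0 + 0 + 1 + 0 = 14

14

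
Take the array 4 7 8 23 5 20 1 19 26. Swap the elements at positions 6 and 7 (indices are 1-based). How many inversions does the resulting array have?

There are 11 inversions.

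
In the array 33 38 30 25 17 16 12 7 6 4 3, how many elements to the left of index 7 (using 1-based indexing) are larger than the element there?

6

The element at index 7 is 12.
Elements before it: 33, 38, 30, 25, 17, 16
Those larger than 12: 33, 38, 30, 25, 17, 16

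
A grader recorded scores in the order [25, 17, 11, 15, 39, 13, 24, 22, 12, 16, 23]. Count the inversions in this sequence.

Sweep left to right; for each value list the smaller values that follow it:
25: 9
17: 5
11: 0
15: 2
39: 6
13: 1
24: 4
22: 2
12: 0
16: 0
23: 0
Sum: 9 + 5 + 0 + 2 + 6 + 1 + 4 + 2 + 0 + 0 + 0 = 29

29 inversions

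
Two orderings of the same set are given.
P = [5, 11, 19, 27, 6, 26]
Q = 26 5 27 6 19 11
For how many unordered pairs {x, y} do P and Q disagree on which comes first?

10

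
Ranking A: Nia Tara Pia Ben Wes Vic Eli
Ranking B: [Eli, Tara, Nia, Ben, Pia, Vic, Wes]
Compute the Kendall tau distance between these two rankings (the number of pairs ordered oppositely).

Assign each item its position (1..7) in the first ordering, then rewrite the second ordering as that position sequence:
positions: Nia→1, Tara→2, Pia→3, Ben→4, Wes→5, Vic→6, Eli→7
second ordering as positions: [7, 2, 1, 4, 3, 6, 5]
Discordant pairs = inversions in this position sequence.
7: 2, 1, 4, 3, 6, 5 → 6
2: 1 → 1
1: 0
4: 3 → 1
3: 0
6: 5 → 1
5: 0
Total: 6 + 1 + 0 + 1 + 0 + 1 + 0 = 9

There are 9 discordant pairs.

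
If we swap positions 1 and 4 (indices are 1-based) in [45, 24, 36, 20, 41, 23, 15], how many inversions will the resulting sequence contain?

11

Positions 1 and 4 hold 45 and 20; after swapping, the array is [20, 24, 36, 45, 41, 23, 15].
Element-by-element contributions:
20: 1
24: 2
36: 2
45: 3
41: 2
23: 1
15: 0
Sum: 1 + 2 + 2 + 3 + 2 + 1 + 0 = 11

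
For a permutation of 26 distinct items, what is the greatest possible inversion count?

325

A reversed (strictly descending) arrangement makes every pair an inversion, giving C(26, 2) inversions.
C(26, 2) = 26·25/2 = 325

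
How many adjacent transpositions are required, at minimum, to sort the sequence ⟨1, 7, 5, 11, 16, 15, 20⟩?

2 swaps

Minimum adjacent swaps = number of inversions (each swap of adjacent out-of-order elements removes one inversion and no swap can remove more).
Count inversions — for each element, later elements that are smaller:
1: none → 0
7: 5 → 1
5: none → 0
11: none → 0
16: 15 → 1
15: none → 0
20: none → 0
Total inversions: 0 + 1 + 0 + 0 + 1 + 0 + 0 = 2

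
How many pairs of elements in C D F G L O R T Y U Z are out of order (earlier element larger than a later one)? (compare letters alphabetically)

Sweep left to right; for each value list the smaller values that follow it:
C → none → 0
D → none → 0
F → none → 0
G → none → 0
L → none → 0
O → none → 0
R → none → 0
T → none → 0
Y → U → 1
U → none → 0
Z → none → 0
Sum: 0 + 0 + 0 + 0 + 0 + 0 + 0 + 0 + 1 + 0 + 0 = 1

Inversions: 1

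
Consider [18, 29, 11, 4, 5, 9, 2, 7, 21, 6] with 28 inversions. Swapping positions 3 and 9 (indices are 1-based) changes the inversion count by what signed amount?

+1

Positions 3 and 9 hold 11 and 21; after swapping, the array is [18, 29, 21, 4, 5, 9, 2, 7, 11, 6].
Element-by-element contributions:
18: 7
29: 8
21: 7
4: 1
5: 1
9: 3
2: 0
7: 1
11: 1
6: 0
Sum: 7 + 8 + 7 + 1 + 1 + 3 + 0 + 1 + 1 + 0 = 29
Change: 29 − 28 = +1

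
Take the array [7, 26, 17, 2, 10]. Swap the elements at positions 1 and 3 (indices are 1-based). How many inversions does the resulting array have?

7 inversions

Positions 1 and 3 hold 7 and 17; after swapping, the array is [17, 26, 7, 2, 10].
Sweep left to right; for each value list the smaller values that follow it:
17: 3
26: 3
7: 1
2: 0
10: 0
Sum: 3 + 3 + 1 + 0 + 0 = 7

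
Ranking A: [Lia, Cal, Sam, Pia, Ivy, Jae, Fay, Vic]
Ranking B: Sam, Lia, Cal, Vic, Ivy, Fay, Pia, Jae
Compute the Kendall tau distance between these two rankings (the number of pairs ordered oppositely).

Assign each item its position (1..8) in the first ordering, then rewrite the second ordering as that position sequence:
positions: Lia→1, Cal→2, Sam→3, Pia→4, Ivy→5, Jae→6, Fay→7, Vic→8
second ordering as positions: [3, 1, 2, 8, 5, 7, 4, 6]
Discordant pairs = inversions in this position sequence.
3: 1, 2 → 2
1: 0
2: 0
8: 5, 7, 4, 6 → 4
5: 4 → 1
7: 4, 6 → 2
4: 0
6: 0
Total: 2 + 0 + 0 + 4 + 1 + 2 + 0 + 0 = 9

There are 9 discordant pairs.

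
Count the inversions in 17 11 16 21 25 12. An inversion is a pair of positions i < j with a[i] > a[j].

Sweep left to right; for each value list the smaller values that follow it:
17: 3
11: 0
16: 1
21: 1
25: 1
12: 0
Sum: 3 + 0 + 1 + 1 + 1 + 0 = 6

6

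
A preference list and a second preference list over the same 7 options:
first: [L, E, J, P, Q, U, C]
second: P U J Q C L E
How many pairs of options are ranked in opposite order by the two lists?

13 pairs

Assign each item its position (1..7) in the first ordering, then rewrite the second ordering as that position sequence:
positions: L→1, E→2, J→3, P→4, Q→5, U→6, C→7
second ordering as positions: [4, 6, 3, 5, 7, 1, 2]
Discordant pairs = inversions in this position sequence.
4: 3, 1, 2 → 3
6: 3, 5, 1, 2 → 4
3: 1, 2 → 2
5: 1, 2 → 2
7: 1, 2 → 2
1: 0
2: 0
Total: 3 + 4 + 2 + 2 + 2 + 0 + 0 = 13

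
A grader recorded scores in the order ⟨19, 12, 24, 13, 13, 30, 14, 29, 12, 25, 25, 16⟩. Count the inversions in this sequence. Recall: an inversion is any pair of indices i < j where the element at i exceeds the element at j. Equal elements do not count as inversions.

26

For each element, count later entries that are smaller:
19 → 12, 13, 13, 14, 12, 16 → 6
12 → none → 0
24 → 13, 13, 14, 12, 16 → 5
13 → 12 → 1
13 → 12 → 1
30 → 14, 29, 12, 25, 25, 16 → 6
14 → 12 → 1
29 → 12, 25, 25, 16 → 4
12 → none → 0
25 → 16 → 1
25 → 16 → 1
16 → none → 0
Sum: 6 + 0 + 5 + 1 + 1 + 6 + 1 + 4 + 0 + 1 + 1 + 0 = 26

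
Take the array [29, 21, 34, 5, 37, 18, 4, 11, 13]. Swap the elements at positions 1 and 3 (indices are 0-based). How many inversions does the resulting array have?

23 inversions

Positions 1 and 3 hold 21 and 5; after swapping, the array is [29, 5, 34, 21, 37, 18, 4, 11, 13].
Sweep left to right; for each value list the smaller values that follow it:
29 → 5, 21, 18, 4, 11, 13 → 6
5 → 4 → 1
34 → 21, 18, 4, 11, 13 → 5
21 → 18, 4, 11, 13 → 4
37 → 18, 4, 11, 13 → 4
18 → 4, 11, 13 → 3
4 → none → 0
11 → none → 0
13 → none → 0
Sum: 6 + 1 + 5 + 4 + 4 + 3 + 0 + 0 + 0 = 23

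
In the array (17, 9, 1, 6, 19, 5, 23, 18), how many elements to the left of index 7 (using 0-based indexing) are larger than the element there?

2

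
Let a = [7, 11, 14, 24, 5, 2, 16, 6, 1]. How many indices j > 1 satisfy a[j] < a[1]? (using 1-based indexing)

4 such elements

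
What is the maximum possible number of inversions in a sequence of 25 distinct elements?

The maximum occurs when the array is in strictly decreasing order: every one of the C(25, 2) pairs is inverted.
C(25, 2) = 25·24/2 = 300

300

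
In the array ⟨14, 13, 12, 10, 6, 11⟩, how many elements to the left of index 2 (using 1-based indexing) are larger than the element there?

1

The element at index 2 is 13.
Elements before it: 14
Those larger than 13: 14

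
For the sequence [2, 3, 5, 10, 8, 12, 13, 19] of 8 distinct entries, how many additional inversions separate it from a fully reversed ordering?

Maximum inversions for 8 distinct elements is C(8, 2) = 8·7/2 = 28.
Current inversions — for each element, count later smaller elements:
2: 0
3: 0
5: 0
10: 1
8: 0
12: 0
13: 0
19: 0
Current total: 0 + 0 + 0 + 1 + 0 + 0 + 0 + 0 = 1
Shortfall: 28 − 1 = 27

27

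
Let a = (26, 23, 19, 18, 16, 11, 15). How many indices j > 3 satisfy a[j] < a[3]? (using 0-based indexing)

3

The element at index 3 is 18.
Elements after it: 16, 11, 15
Those smaller than 18: 16, 11, 15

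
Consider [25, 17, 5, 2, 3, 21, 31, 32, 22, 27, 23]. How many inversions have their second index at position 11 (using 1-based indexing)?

The element at index 11 is 23.
Elements before it: 25, 17, 5, 2, 3, 21, 31, 32, 22, 27
Those larger than 23: 25, 31, 32, 27

4 such elements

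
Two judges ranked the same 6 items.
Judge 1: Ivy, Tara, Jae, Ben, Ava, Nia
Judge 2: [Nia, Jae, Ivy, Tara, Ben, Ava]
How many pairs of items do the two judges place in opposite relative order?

Assign each item its position (1..6) in the first ordering, then rewrite the second ordering as that position sequence:
positions: Ivy→1, Tara→2, Jae→3, Ben→4, Ava→5, Nia→6
second ordering as positions: [6, 3, 1, 2, 4, 5]
Discordant pairs = inversions in this position sequence.
6: 3, 1, 2, 4, 5 → 5
3: 1, 2 → 2
1: 0
2: 0
4: 0
5: 0
Total: 5 + 2 + 0 + 0 + 0 + 0 = 7

There are 7 discordant pairs.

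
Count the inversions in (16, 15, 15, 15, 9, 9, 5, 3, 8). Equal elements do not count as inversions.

30

For each element, count later entries that are smaller:
16 → 15, 15, 15, 9, 9, 5, 3, 8 → 8
15 → 9, 9, 5, 3, 8 → 5
15 → 9, 9, 5, 3, 8 → 5
15 → 9, 9, 5, 3, 8 → 5
9 → 5, 3, 8 → 3
9 → 5, 3, 8 → 3
5 → 3 → 1
3 → none → 0
8 → none → 0
Sum: 8 + 5 + 5 + 5 + 3 + 3 + 1 + 0 + 0 = 30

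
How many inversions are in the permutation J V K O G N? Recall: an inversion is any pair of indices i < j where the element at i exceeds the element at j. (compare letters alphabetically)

8

Element-by-element contributions:
J: 1
V: 4
K: 1
O: 2
G: 0
N: 0
Sum: 1 + 4 + 1 + 2 + 0 + 0 = 8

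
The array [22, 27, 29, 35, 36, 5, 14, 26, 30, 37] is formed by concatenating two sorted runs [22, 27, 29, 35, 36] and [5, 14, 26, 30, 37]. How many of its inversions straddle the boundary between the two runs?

For each element r of the right run, count left-run elements greater than r:
r = 5: 22, 27, 29, 35, 36 → 5
r = 14: 22, 27, 29, 35, 36 → 5
r = 26: 27, 29, 35, 36 → 4
r = 30: 35, 36 → 2
r = 37: none → 0
Cross-inversions: 5 + 5 + 4 + 2 + 0 = 16

16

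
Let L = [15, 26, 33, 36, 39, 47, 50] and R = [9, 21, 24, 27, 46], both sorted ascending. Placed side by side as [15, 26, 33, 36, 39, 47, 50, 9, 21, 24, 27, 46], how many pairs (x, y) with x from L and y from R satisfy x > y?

Take each right-half value and tally the left-half values above it:
r = 9: 15, 26, 33, 36, 39, 47, 50 → 7
r = 21: 26, 33, 36, 39, 47, 50 → 6
r = 24: 26, 33, 36, 39, 47, 50 → 6
r = 27: 33, 36, 39, 47, 50 → 5
r = 46: 47, 50 → 2
Cross-inversions: 7 + 6 + 6 + 5 + 2 = 26

There are 26 split inversions.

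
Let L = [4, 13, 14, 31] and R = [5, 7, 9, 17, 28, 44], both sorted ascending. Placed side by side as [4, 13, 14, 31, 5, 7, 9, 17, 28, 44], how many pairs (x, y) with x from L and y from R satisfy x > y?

Cross-inversions: 11

For each element r of the right run, count left-run elements greater than r:
r = 5: 13, 14, 31 → 3
r = 7: 13, 14, 31 → 3
r = 9: 13, 14, 31 → 3
r = 17: 31 → 1
r = 28: 31 → 1
r = 44: none → 0
Cross-inversions: 3 + 3 + 3 + 1 + 1 + 0 = 11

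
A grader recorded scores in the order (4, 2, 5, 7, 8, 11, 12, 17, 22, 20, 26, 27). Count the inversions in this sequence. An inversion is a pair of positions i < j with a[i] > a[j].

Element-by-element contributions:
4: 1
2: 0
5: 0
7: 0
8: 0
11: 0
12: 0
17: 0
22: 1
20: 0
26: 0
27: 0
Sum: 1 + 0 + 0 + 0 + 0 + 0 + 0 + 0 + 1 + 0 + 0 + 0 = 2

There are 2 out-of-order pairs.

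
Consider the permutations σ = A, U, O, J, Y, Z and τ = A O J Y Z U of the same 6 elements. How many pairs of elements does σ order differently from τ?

Assign each item its position (1..6) in the first ordering, then rewrite the second ordering as that position sequence:
positions: A→1, U→2, O→3, J→4, Y→5, Z→6
second ordering as positions: [1, 3, 4, 5, 6, 2]
Discordant pairs = inversions in this position sequence.
1: 0
3: 2 → 1
4: 2 → 1
5: 2 → 1
6: 2 → 1
2: 0
Total: 0 + 1 + 1 + 1 + 1 + 0 = 4

4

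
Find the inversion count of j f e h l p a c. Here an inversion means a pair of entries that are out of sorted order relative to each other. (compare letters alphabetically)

16 inversions

For each element, count later entries that are smaller:
j: 5
f: 3
e: 2
h: 2
l: 2
p: 2
a: 0
c: 0
Sum: 5 + 3 + 2 + 2 + 2 + 2 + 0 + 0 = 16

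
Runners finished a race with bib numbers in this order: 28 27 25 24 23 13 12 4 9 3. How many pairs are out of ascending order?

44 out-of-order pairs

Sweep left to right; for each value list the smaller values that follow it:
28 → 27, 25, 24, 23, 13, 12, 4, 9, 3 → 9
27 → 25, 24, 23, 13, 12, 4, 9, 3 → 8
25 → 24, 23, 13, 12, 4, 9, 3 → 7
24 → 23, 13, 12, 4, 9, 3 → 6
23 → 13, 12, 4, 9, 3 → 5
13 → 12, 4, 9, 3 → 4
12 → 4, 9, 3 → 3
4 → 3 → 1
9 → 3 → 1
3 → none → 0
Sum: 9 + 8 + 7 + 6 + 5 + 4 + 3 + 1 + 1 + 0 = 44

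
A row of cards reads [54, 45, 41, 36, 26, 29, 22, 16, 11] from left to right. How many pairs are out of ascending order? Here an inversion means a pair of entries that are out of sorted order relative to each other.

For each element, count later entries that are smaller:
54 → 45, 41, 36, 26, 29, 22, 16, 11 → 8
45 → 41, 36, 26, 29, 22, 16, 11 → 7
41 → 36, 26, 29, 22, 16, 11 → 6
36 → 26, 29, 22, 16, 11 → 5
26 → 22, 16, 11 → 3
29 → 22, 16, 11 → 3
22 → 16, 11 → 2
16 → 11 → 1
11 → none → 0
Sum: 8 + 7 + 6 + 5 + 3 + 3 + 2 + 1 + 0 = 35

35 inversions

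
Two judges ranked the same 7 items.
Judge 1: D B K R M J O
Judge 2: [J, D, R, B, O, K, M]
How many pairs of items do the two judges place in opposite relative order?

Assign each item its position (1..7) in the first ordering, then rewrite the second ordering as that position sequence:
positions: D→1, B→2, K→3, R→4, M→5, J→6, O→7
second ordering as positions: [6, 1, 4, 2, 7, 3, 5]
Discordant pairs = inversions in this position sequence.
6: 1, 4, 2, 3, 5 → 5
1: 0
4: 2, 3 → 2
2: 0
7: 3, 5 → 2
3: 0
5: 0
Total: 5 + 0 + 2 + 0 + 2 + 0 + 0 = 9

Discordant pairs: 9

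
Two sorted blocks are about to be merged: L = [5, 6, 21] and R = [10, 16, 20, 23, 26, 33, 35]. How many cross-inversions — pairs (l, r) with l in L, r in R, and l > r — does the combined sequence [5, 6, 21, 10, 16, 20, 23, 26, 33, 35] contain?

Split inversions: 3

Count, for every r in R, how many entries of L exceed r:
r = 10: 21 → 1
r = 16: 21 → 1
r = 20: 21 → 1
r = 23: none → 0
r = 26: none → 0
r = 33: none → 0
r = 35: none → 0
Cross-inversions: 1 + 1 + 1 + 0 + 0 + 0 + 0 = 3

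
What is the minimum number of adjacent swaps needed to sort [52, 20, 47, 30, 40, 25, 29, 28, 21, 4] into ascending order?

The minimum number of adjacent swaps to sort an array equals its inversion count, since every such swap removes exactly one inversion.
Count inversions — for each element, later elements that are smaller:
52: 20, 47, 30, 40, 25, 29, 28, 21, 4 → 9
20: 4 → 1
47: 30, 40, 25, 29, 28, 21, 4 → 7
30: 25, 29, 28, 21, 4 → 5
40: 25, 29, 28, 21, 4 → 5
25: 21, 4 → 2
29: 28, 21, 4 → 3
28: 21, 4 → 2
21: 4 → 1
4: none → 0
Total inversions: 9 + 1 + 7 + 5 + 5 + 2 + 3 + 2 + 1 + 0 = 35

35 swaps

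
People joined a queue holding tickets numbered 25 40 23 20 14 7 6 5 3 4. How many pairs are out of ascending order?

43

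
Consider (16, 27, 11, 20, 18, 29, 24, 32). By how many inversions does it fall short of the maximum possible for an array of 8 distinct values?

21

Maximum inversions for 8 distinct elements is C(8, 2) = 8·7/2 = 28.
Current inversions — for each element, count later smaller elements:
16: 1
27: 4
11: 0
20: 1
18: 0
29: 1
24: 0
32: 0
Current total: 1 + 4 + 0 + 1 + 0 + 1 + 0 + 0 = 7
Shortfall: 28 − 7 = 21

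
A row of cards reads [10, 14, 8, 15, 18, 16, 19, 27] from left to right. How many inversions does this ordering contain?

Count, for each position, how many later elements it exceeds:
10 → 8 → 1
14 → 8 → 1
8 → none → 0
15 → none → 0
18 → 16 → 1
16 → none → 0
19 → none → 0
27 → none → 0
Sum: 1 + 1 + 0 + 0 + 1 + 0 + 0 + 0 = 3

3 inversions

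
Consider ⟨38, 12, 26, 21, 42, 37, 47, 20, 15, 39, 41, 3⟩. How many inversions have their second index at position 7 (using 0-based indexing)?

6

The element at index 7 is 20.
Elements before it: 38, 12, 26, 21, 42, 37, 47
Those larger than 20: 38, 26, 21, 42, 37, 47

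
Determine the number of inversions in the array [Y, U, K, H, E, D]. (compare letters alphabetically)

For each element, count later entries that are smaller:
Y: 5
U: 4
K: 3
H: 2
E: 1
D: 0
Sum: 5 + 4 + 3 + 2 + 1 + 0 = 15

15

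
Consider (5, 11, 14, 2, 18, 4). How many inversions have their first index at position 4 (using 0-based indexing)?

1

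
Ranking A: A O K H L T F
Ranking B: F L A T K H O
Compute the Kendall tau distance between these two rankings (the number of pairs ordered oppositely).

Assign each item its position (1..7) in the first ordering, then rewrite the second ordering as that position sequence:
positions: A→1, O→2, K→3, H→4, L→5, T→6, F→7
second ordering as positions: [7, 5, 1, 6, 3, 4, 2]
Discordant pairs = inversions in this position sequence.
7: 5, 1, 6, 3, 4, 2 → 6
5: 1, 3, 4, 2 → 4
1: 0
6: 3, 4, 2 → 3
3: 2 → 1
4: 2 → 1
2: 0
Total: 6 + 4 + 0 + 3 + 1 + 1 + 0 = 15

15 discordant pairs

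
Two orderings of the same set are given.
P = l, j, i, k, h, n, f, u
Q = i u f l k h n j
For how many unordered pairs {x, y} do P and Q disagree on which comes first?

Assign each item its position (1..8) in the first ordering, then rewrite the second ordering as that position sequence:
positions: l→1, j→2, i→3, k→4, h→5, n→6, f→7, u→8
second ordering as positions: [3, 8, 7, 1, 4, 5, 6, 2]
Discordant pairs = inversions in this position sequence.
3: 1, 2 → 2
8: 7, 1, 4, 5, 6, 2 → 6
7: 1, 4, 5, 6, 2 → 5
1: 0
4: 2 → 1
5: 2 → 1
6: 2 → 1
2: 0
Total: 2 + 6 + 5 + 0 + 1 + 1 + 1 + 0 = 16

Disagreeing pairs: 16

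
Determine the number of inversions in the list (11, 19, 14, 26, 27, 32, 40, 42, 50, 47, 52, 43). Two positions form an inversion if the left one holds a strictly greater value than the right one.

5

For each element, count later entries that are smaller:
11: 0
19: 1
14: 0
26: 0
27: 0
32: 0
40: 0
42: 0
50: 2
47: 1
52: 1
43: 0
Sum: 0 + 1 + 0 + 0 + 0 + 0 + 0 + 0 + 2 + 1 + 1 + 0 = 5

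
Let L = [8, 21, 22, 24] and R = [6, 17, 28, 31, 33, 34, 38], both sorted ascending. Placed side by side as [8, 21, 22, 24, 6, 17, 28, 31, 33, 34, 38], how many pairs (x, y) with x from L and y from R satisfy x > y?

7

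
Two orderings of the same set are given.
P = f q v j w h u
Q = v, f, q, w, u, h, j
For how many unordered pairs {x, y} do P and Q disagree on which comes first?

Assign each item its position (1..7) in the first ordering, then rewrite the second ordering as that position sequence:
positions: f→1, q→2, v→3, j→4, w→5, h→6, u→7
second ordering as positions: [3, 1, 2, 5, 7, 6, 4]
Discordant pairs = inversions in this position sequence.
3: 1, 2 → 2
1: 0
2: 0
5: 4 → 1
7: 6, 4 → 2
6: 4 → 1
4: 0
Total: 2 + 0 + 0 + 1 + 2 + 1 + 0 = 6

6 disagreeing pairs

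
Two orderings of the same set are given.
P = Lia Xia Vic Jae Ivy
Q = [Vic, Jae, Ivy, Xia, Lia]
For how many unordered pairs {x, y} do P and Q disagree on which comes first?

Assign each item its position (1..5) in the first ordering, then rewrite the second ordering as that position sequence:
positions: Lia→1, Xia→2, Vic→3, Jae→4, Ivy→5
second ordering as positions: [3, 4, 5, 2, 1]
Discordant pairs = inversions in this position sequence.
3: 2, 1 → 2
4: 2, 1 → 2
5: 2, 1 → 2
2: 1 → 1
1: 0
Total: 2 + 2 + 2 + 1 + 0 = 7

7 disagreeing pairs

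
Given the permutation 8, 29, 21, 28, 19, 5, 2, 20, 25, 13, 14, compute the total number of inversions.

33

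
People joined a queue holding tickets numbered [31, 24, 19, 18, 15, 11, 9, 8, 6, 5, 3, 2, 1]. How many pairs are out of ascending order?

Inversions: 78

Count, for each position, how many later elements it exceeds:
31 → 24, 19, 18, 15, 11, 9, 8, 6, 5, 3, 2, 1 → 12
24 → 19, 18, 15, 11, 9, 8, 6, 5, 3, 2, 1 → 11
19 → 18, 15, 11, 9, 8, 6, 5, 3, 2, 1 → 10
18 → 15, 11, 9, 8, 6, 5, 3, 2, 1 → 9
15 → 11, 9, 8, 6, 5, 3, 2, 1 → 8
11 → 9, 8, 6, 5, 3, 2, 1 → 7
9 → 8, 6, 5, 3, 2, 1 → 6
8 → 6, 5, 3, 2, 1 → 5
6 → 5, 3, 2, 1 → 4
5 → 3, 2, 1 → 3
3 → 2, 1 → 2
2 → 1 → 1
1 → none → 0
Sum: 12 + 11 + 10 + 9 + 8 + 7 + 6 + 5 + 4 + 3 + 2 + 1 + 0 = 78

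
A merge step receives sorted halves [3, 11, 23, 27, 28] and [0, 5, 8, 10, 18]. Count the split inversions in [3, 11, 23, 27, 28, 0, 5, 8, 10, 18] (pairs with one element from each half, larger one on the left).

There are 20 split inversions.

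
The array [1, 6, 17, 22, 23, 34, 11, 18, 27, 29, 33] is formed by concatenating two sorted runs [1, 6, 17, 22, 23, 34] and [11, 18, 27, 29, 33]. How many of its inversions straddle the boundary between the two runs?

There are 10 split inversions.

For each element r of the right run, count left-run elements greater than r:
r = 11: 17, 22, 23, 34 → 4
r = 18: 22, 23, 34 → 3
r = 27: 34 → 1
r = 29: 34 → 1
r = 33: 34 → 1
Cross-inversions: 4 + 3 + 1 + 1 + 1 = 10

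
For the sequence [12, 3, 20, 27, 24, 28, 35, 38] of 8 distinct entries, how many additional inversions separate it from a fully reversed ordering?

26

Maximum inversions for 8 distinct elements is C(8, 2) = 8·7/2 = 28.
Current inversions — for each element, count later smaller elements:
12: 1
3: 0
20: 0
27: 1
24: 0
28: 0
35: 0
38: 0
Current total: 1 + 0 + 0 + 1 + 0 + 0 + 0 + 0 = 2
Shortfall: 28 − 2 = 26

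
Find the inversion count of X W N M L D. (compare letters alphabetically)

15

Count, for each position, how many later elements it exceeds:
X → W, N, M, L, D → 5
W → N, M, L, D → 4
N → M, L, D → 3
M → L, D → 2
L → D → 1
D → none → 0
Sum: 5 + 4 + 3 + 2 + 1 + 0 = 15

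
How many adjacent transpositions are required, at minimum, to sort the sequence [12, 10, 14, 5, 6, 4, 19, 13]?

Each adjacent swap fixes exactly one inversion, so the minimum swap count equals the number of inversions.
Count inversions — for each element, later elements that are smaller:
12: 10, 5, 6, 4 → 4
10: 5, 6, 4 → 3
14: 5, 6, 4, 13 → 4
5: 4 → 1
6: 4 → 1
4: none → 0
19: 13 → 1
13: none → 0
Total inversions: 4 + 3 + 4 + 1 + 1 + 0 + 1 + 0 = 14

14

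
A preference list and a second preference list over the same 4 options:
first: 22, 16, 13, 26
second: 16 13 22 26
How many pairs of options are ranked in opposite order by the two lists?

Assign each item its position (1..4) in the first ordering, then rewrite the second ordering as that position sequence:
positions: 22→1, 16→2, 13→3, 26→4
second ordering as positions: [2, 3, 1, 4]
Discordant pairs = inversions in this position sequence.
2: 1 → 1
3: 1 → 1
1: 0
4: 0
Total: 1 + 1 + 0 + 0 = 2

There are 2 pairs.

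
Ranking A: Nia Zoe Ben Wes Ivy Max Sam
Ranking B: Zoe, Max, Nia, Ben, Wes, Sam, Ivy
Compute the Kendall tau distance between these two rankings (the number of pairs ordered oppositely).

Discordant pairs: 6

Assign each item its position (1..7) in the first ordering, then rewrite the second ordering as that position sequence:
positions: Nia→1, Zoe→2, Ben→3, Wes→4, Ivy→5, Max→6, Sam→7
second ordering as positions: [2, 6, 1, 3, 4, 7, 5]
Discordant pairs = inversions in this position sequence.
2: 1 → 1
6: 1, 3, 4, 5 → 4
1: 0
3: 0
4: 0
7: 5 → 1
5: 0
Total: 1 + 4 + 0 + 0 + 0 + 1 + 0 = 6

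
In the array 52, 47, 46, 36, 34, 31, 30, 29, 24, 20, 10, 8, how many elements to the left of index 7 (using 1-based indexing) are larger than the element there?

6

The element at index 7 is 30.
Elements before it: 52, 47, 46, 36, 34, 31
Those larger than 30: 52, 47, 46, 36, 34, 31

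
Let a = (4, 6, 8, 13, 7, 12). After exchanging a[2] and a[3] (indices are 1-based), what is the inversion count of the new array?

4 inversions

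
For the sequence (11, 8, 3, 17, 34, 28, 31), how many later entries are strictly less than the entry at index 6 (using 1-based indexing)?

0 such elements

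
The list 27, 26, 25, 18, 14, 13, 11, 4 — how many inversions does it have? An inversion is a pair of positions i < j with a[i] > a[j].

There are 28 inversions.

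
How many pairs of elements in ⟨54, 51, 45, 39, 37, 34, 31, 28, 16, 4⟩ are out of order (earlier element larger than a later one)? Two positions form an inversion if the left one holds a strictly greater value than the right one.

Out-of-order pairs: 45

Count, for each position, how many later elements it exceeds:
54: 9
51: 8
45: 7
39: 6
37: 5
34: 4
31: 3
28: 2
16: 1
4: 0
Sum: 9 + 8 + 7 + 6 + 5 + 4 + 3 + 2 + 1 + 0 = 45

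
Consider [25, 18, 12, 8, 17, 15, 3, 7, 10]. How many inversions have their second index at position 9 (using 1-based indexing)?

The element at index 9 is 10.
Elements before it: 25, 18, 12, 8, 17, 15, 3, 7
Those larger than 10: 25, 18, 12, 17, 15

5 such elements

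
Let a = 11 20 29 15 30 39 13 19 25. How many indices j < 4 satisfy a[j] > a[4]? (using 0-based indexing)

The element at index 4 is 30.
Elements before it: 11, 20, 29, 15
None of them are larger than 30.

0 such elements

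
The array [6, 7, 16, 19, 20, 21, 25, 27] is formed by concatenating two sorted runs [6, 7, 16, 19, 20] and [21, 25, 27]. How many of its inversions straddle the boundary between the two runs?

0 cross-inversions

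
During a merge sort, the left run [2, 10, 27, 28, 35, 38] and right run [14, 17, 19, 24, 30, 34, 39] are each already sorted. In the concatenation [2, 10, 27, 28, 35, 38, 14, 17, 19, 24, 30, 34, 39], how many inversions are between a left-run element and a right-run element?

Count, for every r in R, how many entries of L exceed r:
r = 14: 27, 28, 35, 38 → 4
r = 17: 27, 28, 35, 38 → 4
r = 19: 27, 28, 35, 38 → 4
r = 24: 27, 28, 35, 38 → 4
r = 30: 35, 38 → 2
r = 34: 35, 38 → 2
r = 39: none → 0
Cross-inversions: 4 + 4 + 4 + 4 + 2 + 2 + 0 = 20

Split inversions: 20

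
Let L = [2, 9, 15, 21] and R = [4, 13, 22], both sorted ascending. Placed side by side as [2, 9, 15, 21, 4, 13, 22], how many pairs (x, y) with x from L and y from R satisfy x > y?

There are 5 cross-inversions.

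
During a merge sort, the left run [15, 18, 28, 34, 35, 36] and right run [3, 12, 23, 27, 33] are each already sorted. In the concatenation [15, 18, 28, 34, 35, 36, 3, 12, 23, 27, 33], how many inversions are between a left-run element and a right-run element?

23 cross-inversions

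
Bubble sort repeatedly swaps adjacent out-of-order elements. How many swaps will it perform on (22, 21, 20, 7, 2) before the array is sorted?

10

Minimum adjacent swaps = number of inversions (each swap of adjacent out-of-order elements removes one inversion and no swap can remove more).
Count inversions — for each element, later elements that are smaller:
22: 21, 20, 7, 2 → 4
21: 20, 7, 2 → 3
20: 7, 2 → 2
7: 2 → 1
2: none → 0
Total inversions: 4 + 3 + 2 + 1 + 0 = 10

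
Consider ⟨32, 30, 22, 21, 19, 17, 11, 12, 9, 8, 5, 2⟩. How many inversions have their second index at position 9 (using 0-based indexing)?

9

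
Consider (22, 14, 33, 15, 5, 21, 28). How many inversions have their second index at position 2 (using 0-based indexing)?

0

The element at index 2 is 33.
Elements before it: 22, 14
None of them are larger than 33.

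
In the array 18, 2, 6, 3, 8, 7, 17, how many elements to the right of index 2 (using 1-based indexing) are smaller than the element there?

The element at index 2 is 2.
Elements after it: 6, 3, 8, 7, 17
None of them are smaller than 2.

0 such elements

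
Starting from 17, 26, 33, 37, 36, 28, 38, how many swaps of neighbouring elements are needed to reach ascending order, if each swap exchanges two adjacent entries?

4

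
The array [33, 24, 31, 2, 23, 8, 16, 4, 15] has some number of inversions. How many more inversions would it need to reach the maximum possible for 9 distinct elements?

9 inversions short

Maximum inversions for 9 distinct elements is C(9, 2) = 9·8/2 = 36.
Current inversions — for each element, count later smaller elements:
33: 8
24: 6
31: 6
2: 0
23: 4
8: 1
16: 2
4: 0
15: 0
Current total: 8 + 6 + 6 + 0 + 4 + 1 + 2 + 0 + 0 = 27
Shortfall: 36 − 27 = 9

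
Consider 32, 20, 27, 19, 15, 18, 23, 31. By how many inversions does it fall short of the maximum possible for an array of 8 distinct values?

Maximum inversions for 8 distinct elements is C(8, 2) = 8·7/2 = 28.
Current inversions — for each element, count later smaller elements:
32: 7
20: 3
27: 4
19: 2
15: 0
18: 0
23: 0
31: 0
Current total: 7 + 3 + 4 + 2 + 0 + 0 + 0 + 0 = 16
Shortfall: 28 − 16 = 12

12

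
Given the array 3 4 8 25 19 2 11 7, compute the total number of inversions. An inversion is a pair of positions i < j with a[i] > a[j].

Sweep left to right; for each value list the smaller values that follow it:
3: 1
4: 1
8: 2
25: 4
19: 3
2: 0
11: 1
7: 0
Sum: 1 + 1 + 2 + 4 + 3 + 0 + 1 + 0 = 12

12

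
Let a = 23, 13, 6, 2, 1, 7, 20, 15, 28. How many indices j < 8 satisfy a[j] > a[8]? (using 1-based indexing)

2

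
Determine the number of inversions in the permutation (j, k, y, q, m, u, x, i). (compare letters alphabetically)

Count, for each position, how many later elements it exceeds:
j: 1
k: 1
y: 5
q: 2
m: 1
u: 1
x: 1
i: 0
Sum: 1 + 1 + 5 + 2 + 1 + 1 + 1 + 0 = 12

There are 12 inversions.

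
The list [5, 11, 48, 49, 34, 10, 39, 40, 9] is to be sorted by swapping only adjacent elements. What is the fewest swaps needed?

17 adjacent swaps

Each adjacent swap fixes exactly one inversion, so the minimum swap count equals the number of inversions.
Count inversions — for each element, later elements that are smaller:
5: none → 0
11: 10, 9 → 2
48: 34, 10, 39, 40, 9 → 5
49: 34, 10, 39, 40, 9 → 5
34: 10, 9 → 2
10: 9 → 1
39: 9 → 1
40: 9 → 1
9: none → 0
Total inversions: 0 + 2 + 5 + 5 + 2 + 1 + 1 + 1 + 0 = 17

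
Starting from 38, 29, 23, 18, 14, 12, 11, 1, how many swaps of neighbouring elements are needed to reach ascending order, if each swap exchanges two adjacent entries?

Minimum adjacent swaps = number of inversions (each swap of adjacent out-of-order elements removes one inversion and no swap can remove more).
Count inversions — for each element, later elements that are smaller:
38: 29, 23, 18, 14, 12, 11, 1 → 7
29: 23, 18, 14, 12, 11, 1 → 6
23: 18, 14, 12, 11, 1 → 5
18: 14, 12, 11, 1 → 4
14: 12, 11, 1 → 3
12: 11, 1 → 2
11: 1 → 1
1: none → 0
Total inversions: 7 + 6 + 5 + 4 + 3 + 2 + 1 + 0 = 28

28 swaps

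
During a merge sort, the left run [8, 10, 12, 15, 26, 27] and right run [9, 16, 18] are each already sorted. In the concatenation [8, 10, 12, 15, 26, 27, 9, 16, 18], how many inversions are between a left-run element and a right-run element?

There are 9 split inversions.

For each element r of the right run, count left-run elements greater than r:
r = 9: 10, 12, 15, 26, 27 → 5
r = 16: 26, 27 → 2
r = 18: 26, 27 → 2
Cross-inversions: 5 + 2 + 2 = 9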